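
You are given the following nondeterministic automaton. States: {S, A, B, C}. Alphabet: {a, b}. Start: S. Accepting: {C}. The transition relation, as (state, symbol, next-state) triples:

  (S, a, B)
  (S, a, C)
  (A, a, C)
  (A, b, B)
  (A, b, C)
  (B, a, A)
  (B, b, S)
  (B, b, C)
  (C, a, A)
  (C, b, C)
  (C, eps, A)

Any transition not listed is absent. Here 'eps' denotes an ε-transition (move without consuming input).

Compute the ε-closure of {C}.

{A, C}

Begin with {C}.
ε-move C → A; add A.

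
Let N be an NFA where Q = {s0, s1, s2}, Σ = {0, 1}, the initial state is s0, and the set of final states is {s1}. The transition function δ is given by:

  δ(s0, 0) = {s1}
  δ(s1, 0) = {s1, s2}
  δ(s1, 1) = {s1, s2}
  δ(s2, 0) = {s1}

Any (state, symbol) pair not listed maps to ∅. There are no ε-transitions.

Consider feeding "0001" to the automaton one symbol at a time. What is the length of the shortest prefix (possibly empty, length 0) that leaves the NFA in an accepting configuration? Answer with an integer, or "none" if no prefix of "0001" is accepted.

1

Start in {s0}.
Read '0': {s0} → {s1}.
None of the earlier sets intersect F, but {s1} does.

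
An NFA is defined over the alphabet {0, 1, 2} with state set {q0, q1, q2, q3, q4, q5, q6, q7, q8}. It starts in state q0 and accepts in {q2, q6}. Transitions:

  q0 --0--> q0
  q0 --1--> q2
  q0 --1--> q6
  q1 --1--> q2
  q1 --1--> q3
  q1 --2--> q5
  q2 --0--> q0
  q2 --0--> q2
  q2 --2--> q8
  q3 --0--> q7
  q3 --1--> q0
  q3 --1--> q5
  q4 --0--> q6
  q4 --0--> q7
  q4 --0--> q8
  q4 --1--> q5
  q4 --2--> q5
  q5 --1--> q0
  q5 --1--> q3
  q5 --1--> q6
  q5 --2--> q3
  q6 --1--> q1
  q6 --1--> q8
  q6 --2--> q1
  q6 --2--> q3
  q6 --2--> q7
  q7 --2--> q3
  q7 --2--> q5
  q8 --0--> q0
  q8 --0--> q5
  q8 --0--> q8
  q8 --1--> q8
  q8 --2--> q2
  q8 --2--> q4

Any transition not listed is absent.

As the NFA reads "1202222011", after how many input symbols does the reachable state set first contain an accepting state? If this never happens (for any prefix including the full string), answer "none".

Start in {q0}.
Read '1': {q0} → {q2, q6}.
None of the earlier sets intersect F, but {q2, q6} does.

1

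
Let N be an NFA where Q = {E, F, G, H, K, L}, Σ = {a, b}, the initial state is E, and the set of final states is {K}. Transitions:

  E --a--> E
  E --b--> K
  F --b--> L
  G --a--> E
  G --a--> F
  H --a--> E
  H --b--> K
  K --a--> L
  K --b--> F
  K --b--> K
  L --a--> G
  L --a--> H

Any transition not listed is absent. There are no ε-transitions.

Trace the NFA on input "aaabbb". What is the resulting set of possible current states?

{F, K, L}

Start in {E}.
Read 'a': {E} → {E}.
Read 'a': {E} → {E}.
Read 'a': {E} → {E}.
Read 'b': {E} → {K}.
Read 'b': {K} → {F, K}.
Read 'b': {F, K} → {F, K, L}.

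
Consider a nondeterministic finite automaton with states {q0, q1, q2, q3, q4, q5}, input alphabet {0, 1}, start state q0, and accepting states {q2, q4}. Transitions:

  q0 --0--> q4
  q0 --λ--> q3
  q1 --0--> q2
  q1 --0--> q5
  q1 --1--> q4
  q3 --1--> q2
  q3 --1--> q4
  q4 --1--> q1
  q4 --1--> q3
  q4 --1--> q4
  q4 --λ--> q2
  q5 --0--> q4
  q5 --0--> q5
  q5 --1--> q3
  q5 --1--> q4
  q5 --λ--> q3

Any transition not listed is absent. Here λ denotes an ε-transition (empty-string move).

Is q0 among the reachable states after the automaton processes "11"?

No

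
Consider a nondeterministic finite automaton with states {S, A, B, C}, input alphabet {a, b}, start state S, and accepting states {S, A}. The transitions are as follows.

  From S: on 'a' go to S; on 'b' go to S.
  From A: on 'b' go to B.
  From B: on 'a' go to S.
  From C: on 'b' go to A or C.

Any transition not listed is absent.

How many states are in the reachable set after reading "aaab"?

1

Start in {S}.
Read 'a': S→{S}; now {S}.
Read 'a': S→{S}; now {S}.
Read 'a': S→{S}; now {S}.
Read 'b': S→{S}; now {S}.
That set has 1 state.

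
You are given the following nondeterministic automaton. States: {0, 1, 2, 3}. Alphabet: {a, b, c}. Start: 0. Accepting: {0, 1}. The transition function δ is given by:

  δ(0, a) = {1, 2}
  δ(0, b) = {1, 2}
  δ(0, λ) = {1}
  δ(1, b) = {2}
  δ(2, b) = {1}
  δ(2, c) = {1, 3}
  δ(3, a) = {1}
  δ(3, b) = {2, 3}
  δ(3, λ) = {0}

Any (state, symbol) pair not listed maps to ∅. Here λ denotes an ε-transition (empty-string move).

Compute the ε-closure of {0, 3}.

{0, 1, 3}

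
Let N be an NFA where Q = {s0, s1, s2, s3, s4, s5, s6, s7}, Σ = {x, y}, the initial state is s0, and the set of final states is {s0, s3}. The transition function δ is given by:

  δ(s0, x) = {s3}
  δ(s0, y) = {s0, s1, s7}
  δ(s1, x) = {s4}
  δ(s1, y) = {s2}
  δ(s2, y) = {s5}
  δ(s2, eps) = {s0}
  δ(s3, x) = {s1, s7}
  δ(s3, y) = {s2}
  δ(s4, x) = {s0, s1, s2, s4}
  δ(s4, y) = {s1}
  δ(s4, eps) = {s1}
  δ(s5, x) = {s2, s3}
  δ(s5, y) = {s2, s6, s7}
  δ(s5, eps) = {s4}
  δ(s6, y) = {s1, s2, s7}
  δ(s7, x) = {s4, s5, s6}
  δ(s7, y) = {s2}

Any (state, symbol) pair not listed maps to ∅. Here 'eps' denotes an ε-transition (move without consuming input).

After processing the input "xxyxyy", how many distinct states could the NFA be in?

5

Start in {s0}.
Read 'x': s0→{s3}; now {s3}.
Read 'x': s3→{s1, s7}; now {s1, s7}.
Read 'y': s1→{s2}, s7→{s2}; union {s2}; ε-closure = {s0, s2}.
Read 'x': s0→{s3}, s2→∅; now {s3}.
Read 'y': s3→{s2}; union {s2}; ε-closure = {s0, s2}.
Read 'y': s0→{s0, s1, s7}, s2→{s5}; union {s0, s1, s5, s7}; ε-closure = {s0, s1, s4, s5, s7}.
That set has 5 states.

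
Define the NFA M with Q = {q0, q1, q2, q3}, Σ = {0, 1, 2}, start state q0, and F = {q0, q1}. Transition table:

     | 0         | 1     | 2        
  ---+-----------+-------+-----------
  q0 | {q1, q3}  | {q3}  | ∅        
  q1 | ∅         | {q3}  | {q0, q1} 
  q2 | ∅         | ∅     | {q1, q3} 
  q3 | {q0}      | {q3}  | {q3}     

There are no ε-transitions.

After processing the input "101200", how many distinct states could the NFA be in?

Start in {q0}.
Read '1': q0→{q3}; now {q3}.
Read '0': q3→{q0}; now {q0}.
Read '1': q0→{q3}; now {q3}.
Read '2': q3→{q3}; now {q3}.
Read '0': q3→{q0}; now {q0}.
Read '0': q0→{q1, q3}; now {q1, q3}.
That set has 2 states.

2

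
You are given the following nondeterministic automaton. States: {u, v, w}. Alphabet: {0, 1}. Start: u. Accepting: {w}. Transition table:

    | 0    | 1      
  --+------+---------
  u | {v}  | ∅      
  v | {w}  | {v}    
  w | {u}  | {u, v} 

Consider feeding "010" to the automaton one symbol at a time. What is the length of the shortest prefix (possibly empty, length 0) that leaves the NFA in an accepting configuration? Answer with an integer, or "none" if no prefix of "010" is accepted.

Start in {u}.
Read '0': {u} → {v}.
Read '1': {v} → {v}.
Read '0': {v} → {w}.
None of the earlier sets intersect F, but {w} does.

3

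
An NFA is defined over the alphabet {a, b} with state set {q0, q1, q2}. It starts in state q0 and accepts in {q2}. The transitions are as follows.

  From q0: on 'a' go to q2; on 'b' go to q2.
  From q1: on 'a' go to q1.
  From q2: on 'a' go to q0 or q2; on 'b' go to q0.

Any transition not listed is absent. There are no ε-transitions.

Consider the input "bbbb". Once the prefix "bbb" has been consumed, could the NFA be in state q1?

No

Start in {q0}.
Read 'b': q0→{q2}; now {q2}.
Read 'b': q2→{q0}; now {q0}.
Read 'b': q0→{q2}; now {q2}.
State q1 is not in {q2}.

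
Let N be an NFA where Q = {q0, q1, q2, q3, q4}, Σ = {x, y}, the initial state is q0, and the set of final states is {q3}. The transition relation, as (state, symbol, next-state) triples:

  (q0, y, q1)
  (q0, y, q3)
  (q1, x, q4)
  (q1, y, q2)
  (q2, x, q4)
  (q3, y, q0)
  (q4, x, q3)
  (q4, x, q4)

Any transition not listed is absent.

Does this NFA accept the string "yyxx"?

Start in {q0}.
Read 'y': q0→{q1, q3}; now {q1, q3}.
Read 'y': q1→{q2}, q3→{q0}; now {q0, q2}.
Read 'x': q0→∅, q2→{q4}; now {q4}.
Read 'x': q4→{q3, q4}; now {q3, q4}.
The final set {q3, q4} contains the accepting state q3.

Yes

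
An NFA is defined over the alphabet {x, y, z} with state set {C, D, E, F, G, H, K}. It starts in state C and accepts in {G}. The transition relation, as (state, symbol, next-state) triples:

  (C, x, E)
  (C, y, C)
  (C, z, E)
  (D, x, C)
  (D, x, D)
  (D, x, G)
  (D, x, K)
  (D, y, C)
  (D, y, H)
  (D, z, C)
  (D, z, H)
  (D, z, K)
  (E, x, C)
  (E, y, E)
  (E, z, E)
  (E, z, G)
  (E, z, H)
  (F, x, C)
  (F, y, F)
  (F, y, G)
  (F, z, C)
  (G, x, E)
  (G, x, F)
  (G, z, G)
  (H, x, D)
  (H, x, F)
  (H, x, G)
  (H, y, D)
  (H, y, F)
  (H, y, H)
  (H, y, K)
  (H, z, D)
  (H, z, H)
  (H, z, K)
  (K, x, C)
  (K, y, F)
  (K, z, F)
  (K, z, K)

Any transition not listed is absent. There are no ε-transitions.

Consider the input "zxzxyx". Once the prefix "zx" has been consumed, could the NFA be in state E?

Start in {C}.
Read 'z': C→{E}; now {E}.
Read 'x': E→{C}; now {C}.
State E is not in {C}.

No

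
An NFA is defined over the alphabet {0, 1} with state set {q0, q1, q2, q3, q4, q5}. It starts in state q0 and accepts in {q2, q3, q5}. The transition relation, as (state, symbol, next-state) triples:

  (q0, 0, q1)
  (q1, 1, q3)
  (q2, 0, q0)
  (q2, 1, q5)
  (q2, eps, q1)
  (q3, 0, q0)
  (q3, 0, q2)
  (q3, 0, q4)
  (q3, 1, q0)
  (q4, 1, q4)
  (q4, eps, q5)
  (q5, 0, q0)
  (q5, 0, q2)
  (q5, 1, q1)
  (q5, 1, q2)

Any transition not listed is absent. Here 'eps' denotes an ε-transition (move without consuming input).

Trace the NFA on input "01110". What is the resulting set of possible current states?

Start in {q0}.
Read '0': {q0} → {q1}.
Read '1': {q1} → {q3}.
Read '1': {q3} → {q0}.
Read '1': {q0} → ∅.
The set is empty and remains empty for the remaining 1 symbol.

∅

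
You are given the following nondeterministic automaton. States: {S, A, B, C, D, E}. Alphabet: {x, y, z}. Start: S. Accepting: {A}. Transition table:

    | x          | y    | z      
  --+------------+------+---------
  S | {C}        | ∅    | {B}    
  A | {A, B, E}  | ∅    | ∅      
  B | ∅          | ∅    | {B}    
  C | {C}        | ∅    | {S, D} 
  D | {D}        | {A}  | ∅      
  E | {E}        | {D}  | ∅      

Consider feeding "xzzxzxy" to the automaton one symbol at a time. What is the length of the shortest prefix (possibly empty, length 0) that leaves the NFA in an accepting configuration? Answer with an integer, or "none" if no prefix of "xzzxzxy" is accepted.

none

Start in {S}.
Read 'x': S→{C}; now {C}.
Read 'z': C→{S, D}; now {S, D}.
Read 'z': S→{B}, D→∅; now {B}.
Read 'x': B→∅; now ∅.
The set is empty and remains empty for the remaining 3 symbols.
No reachable set along the way intersects F.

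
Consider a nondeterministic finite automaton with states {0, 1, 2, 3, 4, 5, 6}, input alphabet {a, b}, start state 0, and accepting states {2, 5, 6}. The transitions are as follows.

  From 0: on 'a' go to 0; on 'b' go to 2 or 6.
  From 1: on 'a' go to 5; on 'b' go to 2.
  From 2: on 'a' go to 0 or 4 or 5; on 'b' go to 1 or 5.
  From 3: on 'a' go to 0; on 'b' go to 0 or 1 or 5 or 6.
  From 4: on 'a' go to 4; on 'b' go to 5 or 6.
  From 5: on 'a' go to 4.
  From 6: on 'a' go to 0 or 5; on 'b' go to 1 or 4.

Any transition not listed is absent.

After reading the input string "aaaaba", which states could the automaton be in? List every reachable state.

{0, 4, 5}

Start in {0}.
Read 'a': {0} → {0}.
Read 'a': {0} → {0}.
Read 'a': {0} → {0}.
Read 'a': {0} → {0}.
Read 'b': {0} → {2, 6}.
Read 'a': {2, 6} → {0, 4, 5}.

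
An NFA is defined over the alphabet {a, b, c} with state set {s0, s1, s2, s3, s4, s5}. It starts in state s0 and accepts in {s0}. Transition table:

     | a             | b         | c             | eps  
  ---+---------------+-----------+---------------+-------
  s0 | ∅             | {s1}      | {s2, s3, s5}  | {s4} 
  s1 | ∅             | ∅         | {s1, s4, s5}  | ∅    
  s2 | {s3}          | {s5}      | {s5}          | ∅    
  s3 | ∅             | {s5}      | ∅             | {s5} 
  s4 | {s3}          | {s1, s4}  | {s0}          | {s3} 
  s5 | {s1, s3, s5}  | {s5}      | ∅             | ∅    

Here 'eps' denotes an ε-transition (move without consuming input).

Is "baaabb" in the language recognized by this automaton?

No

Start: ε-closure({s0}) = {s0, s3, s4, s5}.
Read 'b': s0→{s1}, s3→{s5}, s4→{s1, s4}, s5→{s5}; union {s1, s4, s5}; ε-closure = {s1, s3, s4, s5}.
Read 'a': s1→∅, s3→∅, s4→{s3}, s5→{s1, s3, s5}; now {s1, s3, s5}.
Read 'a': s1→∅, s3→∅, s5→{s1, s3, s5}; now {s1, s3, s5}.
Read 'a': s1→∅, s3→∅, s5→{s1, s3, s5}; now {s1, s3, s5}.
Read 'b': s1→∅, s3→{s5}, s5→{s5}; now {s5}.
Read 'b': s5→{s5}; now {s5}.
The final set {s5} contains no accepting state.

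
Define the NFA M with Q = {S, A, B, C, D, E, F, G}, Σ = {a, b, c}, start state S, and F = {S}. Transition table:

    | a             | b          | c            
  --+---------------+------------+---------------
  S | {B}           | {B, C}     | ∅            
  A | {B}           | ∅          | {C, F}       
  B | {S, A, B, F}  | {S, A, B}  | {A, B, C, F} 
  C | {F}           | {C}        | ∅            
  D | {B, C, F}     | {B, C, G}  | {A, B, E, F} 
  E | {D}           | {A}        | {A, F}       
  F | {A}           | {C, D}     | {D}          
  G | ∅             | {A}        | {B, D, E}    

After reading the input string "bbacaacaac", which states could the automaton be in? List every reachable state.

{A, B, C, D, F}

Start in {S}.
Read 'b': S→{B, C}; now {B, C}.
Read 'b': B→{S, A, B}, C→{C}; now {S, A, B, C}.
Read 'a': S→{B}, A→{B}, B→{S, A, B, F}, C→{F}; now {S, A, B, F}.
Read 'c': S→∅, A→{C, F}, B→{A, B, C, F}, F→{D}; now {A, B, C, D, F}.
Read 'a': A→{B}, B→{S, A, B, F}, C→{F}, D→{B, C, F}, F→{A}; now {S, A, B, C, F}.
Read 'a': S→{B}, A→{B}, B→{S, A, B, F}, C→{F}, F→{A}; now {S, A, B, F}.
Read 'c': S→∅, A→{C, F}, B→{A, B, C, F}, F→{D}; now {A, B, C, D, F}.
Read 'a': A→{B}, B→{S, A, B, F}, C→{F}, D→{B, C, F}, F→{A}; now {S, A, B, C, F}.
Read 'a': S→{B}, A→{B}, B→{S, A, B, F}, C→{F}, F→{A}; now {S, A, B, F}.
Read 'c': S→∅, A→{C, F}, B→{A, B, C, F}, F→{D}; now {A, B, C, D, F}.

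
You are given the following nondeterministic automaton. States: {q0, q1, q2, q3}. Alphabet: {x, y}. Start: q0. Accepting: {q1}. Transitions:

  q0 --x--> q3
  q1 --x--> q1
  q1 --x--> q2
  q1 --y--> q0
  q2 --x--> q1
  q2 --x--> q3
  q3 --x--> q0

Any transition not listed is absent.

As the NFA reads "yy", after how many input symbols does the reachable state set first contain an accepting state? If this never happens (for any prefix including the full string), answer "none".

none

Start in {q0}.
Read 'y': {q0} → ∅.
The set is empty and remains empty for the remaining 1 symbol.
No reachable set along the way intersects F.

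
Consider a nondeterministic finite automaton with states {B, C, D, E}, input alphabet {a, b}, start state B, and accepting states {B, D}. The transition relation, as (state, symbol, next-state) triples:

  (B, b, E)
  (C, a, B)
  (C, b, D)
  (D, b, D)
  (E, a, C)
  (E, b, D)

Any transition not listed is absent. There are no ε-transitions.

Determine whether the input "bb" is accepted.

Yes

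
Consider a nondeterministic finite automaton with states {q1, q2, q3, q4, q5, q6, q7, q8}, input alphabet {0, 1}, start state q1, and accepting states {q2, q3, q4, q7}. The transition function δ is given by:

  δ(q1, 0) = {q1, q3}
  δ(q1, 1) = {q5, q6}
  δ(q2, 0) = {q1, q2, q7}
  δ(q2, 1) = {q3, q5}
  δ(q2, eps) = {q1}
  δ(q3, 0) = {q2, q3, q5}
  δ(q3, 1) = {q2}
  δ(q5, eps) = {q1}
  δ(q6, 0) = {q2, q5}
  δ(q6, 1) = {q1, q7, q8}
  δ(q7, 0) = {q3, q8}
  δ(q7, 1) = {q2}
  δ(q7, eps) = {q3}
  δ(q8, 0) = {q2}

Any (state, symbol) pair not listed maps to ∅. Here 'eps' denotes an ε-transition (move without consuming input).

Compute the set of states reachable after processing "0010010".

Start in {q1}.
Read '0': q1→{q1, q3}; now {q1, q3}.
Read '0': q1→{q1, q3}, q3→{q2, q3, q5}; now {q1, q2, q3, q5}.
Read '1': q1→{q5, q6}, q2→{q3, q5}, q3→{q2}, q5→∅; union {q2, q3, q5, q6}; ε-closure = {q1, q2, q3, q5, q6}.
Read '0': q1→{q1, q3}, q2→{q1, q2, q7}, q3→{q2, q3, q5}, q5→∅, q6→{q2, q5}; now {q1, q2, q3, q5, q7}.
Read '0': q1→{q1, q3}, q2→{q1, q2, q7}, q3→{q2, q3, q5}, q5→∅, q7→{q3, q8}; now {q1, q2, q3, q5, q7, q8}.
Read '1': q1→{q5, q6}, q2→{q3, q5}, q3→{q2}, q5→∅, q7→{q2}, q8→∅; union {q2, q3, q5, q6}; ε-closure = {q1, q2, q3, q5, q6}.
Read '0': q1→{q1, q3}, q2→{q1, q2, q7}, q3→{q2, q3, q5}, q5→∅, q6→{q2, q5}; now {q1, q2, q3, q5, q7}.

{q1, q2, q3, q5, q7}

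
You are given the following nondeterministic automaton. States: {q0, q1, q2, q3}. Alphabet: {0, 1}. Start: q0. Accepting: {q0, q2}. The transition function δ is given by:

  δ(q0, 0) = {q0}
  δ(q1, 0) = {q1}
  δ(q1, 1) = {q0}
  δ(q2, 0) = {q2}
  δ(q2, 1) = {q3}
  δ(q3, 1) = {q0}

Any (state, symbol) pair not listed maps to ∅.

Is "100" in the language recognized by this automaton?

Start in {q0}.
Read '1': q0→∅; now ∅.
The set is empty and remains empty for the remaining 2 symbols.
The final set ∅ contains no accepting state.

No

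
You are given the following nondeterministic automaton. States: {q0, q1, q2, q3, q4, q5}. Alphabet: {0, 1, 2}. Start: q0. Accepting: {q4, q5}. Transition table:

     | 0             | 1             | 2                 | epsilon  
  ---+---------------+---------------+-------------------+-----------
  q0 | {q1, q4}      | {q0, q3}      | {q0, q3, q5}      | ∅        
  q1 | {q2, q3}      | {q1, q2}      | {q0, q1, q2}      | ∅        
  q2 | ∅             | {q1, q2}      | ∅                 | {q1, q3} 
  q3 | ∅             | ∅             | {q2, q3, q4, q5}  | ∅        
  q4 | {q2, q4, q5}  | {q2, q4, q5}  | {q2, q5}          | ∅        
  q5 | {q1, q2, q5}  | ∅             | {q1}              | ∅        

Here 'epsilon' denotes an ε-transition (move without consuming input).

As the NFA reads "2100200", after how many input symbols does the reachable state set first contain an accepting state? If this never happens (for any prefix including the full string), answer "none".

1

Start in {q0}.
Read '2': q0→{q0, q3, q5}; now {q0, q3, q5}.
None of the earlier sets intersect F, but {q0, q3, q5} does.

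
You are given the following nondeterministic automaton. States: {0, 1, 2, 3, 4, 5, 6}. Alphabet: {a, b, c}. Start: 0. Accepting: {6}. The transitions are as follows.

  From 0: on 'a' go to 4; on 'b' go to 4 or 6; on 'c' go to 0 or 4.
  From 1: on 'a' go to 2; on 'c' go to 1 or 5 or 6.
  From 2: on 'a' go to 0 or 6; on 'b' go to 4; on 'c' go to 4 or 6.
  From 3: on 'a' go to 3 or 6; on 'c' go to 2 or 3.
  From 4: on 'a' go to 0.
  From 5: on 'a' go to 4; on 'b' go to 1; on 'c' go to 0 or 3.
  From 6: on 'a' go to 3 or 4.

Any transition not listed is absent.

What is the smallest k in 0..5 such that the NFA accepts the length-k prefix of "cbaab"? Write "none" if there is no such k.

Start in {0}.
Read 'c': 0→{0, 4}; now {0, 4}.
Read 'b': 0→{4, 6}, 4→∅; now {4, 6}.
None of the earlier sets intersect F, but {4, 6} does.

2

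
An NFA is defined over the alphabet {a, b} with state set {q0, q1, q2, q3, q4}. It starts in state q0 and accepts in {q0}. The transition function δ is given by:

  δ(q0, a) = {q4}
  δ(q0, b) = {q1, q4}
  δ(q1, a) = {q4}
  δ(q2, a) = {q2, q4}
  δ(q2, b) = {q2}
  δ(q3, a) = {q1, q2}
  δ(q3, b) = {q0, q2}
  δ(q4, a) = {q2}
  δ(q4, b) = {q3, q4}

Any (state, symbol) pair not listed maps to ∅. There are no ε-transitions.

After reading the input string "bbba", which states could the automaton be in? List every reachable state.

{q1, q2, q4}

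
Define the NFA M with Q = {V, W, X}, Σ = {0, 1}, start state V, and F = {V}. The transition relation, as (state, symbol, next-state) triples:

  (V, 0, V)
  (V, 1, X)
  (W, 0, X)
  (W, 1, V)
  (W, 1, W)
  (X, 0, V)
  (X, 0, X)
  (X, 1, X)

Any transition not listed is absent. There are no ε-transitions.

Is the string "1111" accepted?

Start in {V}.
Read '1': {V} → {X}.
Read '1': {X} → {X}.
Read '1': {X} → {X}.
Read '1': {X} → {X}.
The final set {X} contains no accepting state.

No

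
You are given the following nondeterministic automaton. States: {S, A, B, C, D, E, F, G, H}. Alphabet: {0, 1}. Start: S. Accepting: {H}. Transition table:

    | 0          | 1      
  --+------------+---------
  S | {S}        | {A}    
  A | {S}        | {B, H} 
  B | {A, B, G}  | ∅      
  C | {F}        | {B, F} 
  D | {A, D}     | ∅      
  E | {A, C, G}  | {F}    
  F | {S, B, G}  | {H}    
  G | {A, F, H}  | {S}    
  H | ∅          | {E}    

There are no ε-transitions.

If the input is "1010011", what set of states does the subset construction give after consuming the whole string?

{B, H}

Start in {S}.
Read '1': S→{A}; now {A}.
Read '0': A→{S}; now {S}.
Read '1': S→{A}; now {A}.
Read '0': A→{S}; now {S}.
Read '0': S→{S}; now {S}.
Read '1': S→{A}; now {A}.
Read '1': A→{B, H}; now {B, H}.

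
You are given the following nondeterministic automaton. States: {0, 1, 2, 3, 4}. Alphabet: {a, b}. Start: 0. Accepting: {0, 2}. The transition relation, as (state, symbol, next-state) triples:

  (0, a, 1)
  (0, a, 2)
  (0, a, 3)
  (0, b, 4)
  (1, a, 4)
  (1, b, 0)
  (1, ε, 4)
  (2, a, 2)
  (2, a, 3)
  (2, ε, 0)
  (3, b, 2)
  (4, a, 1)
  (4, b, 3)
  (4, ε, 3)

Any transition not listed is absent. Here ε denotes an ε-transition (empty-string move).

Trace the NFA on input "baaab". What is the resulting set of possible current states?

{0, 2, 3}

Start in {0}.
Read 'b': {0} → {3, 4}.
Read 'a': {3, 4} → {1, 3, 4}.
Read 'a': {1, 3, 4} → {1, 3, 4}.
Read 'a': {1, 3, 4} → {1, 3, 4}.
Read 'b': {1, 3, 4} → {0, 2, 3}.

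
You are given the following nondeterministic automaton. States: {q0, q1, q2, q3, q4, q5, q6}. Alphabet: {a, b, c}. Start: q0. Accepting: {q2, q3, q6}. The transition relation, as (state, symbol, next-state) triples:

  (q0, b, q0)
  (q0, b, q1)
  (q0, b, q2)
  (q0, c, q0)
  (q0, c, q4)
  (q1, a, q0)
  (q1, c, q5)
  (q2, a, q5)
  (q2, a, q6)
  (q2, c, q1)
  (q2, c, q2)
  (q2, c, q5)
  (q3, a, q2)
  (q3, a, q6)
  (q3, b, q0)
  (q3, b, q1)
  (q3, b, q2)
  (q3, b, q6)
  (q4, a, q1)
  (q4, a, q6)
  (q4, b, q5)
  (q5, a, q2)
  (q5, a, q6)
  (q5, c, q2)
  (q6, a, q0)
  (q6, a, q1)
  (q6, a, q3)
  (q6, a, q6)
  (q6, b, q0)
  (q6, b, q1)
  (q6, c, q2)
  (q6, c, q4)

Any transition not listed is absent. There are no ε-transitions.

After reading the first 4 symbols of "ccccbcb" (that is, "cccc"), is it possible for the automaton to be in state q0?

Yes

Start in {q0}.
Read 'c': {q0} → {q0, q4}.
Read 'c': {q0, q4} → {q0, q4}.
Read 'c': {q0, q4} → {q0, q4}.
Read 'c': {q0, q4} → {q0, q4}.
State q0 is in {q0, q4}.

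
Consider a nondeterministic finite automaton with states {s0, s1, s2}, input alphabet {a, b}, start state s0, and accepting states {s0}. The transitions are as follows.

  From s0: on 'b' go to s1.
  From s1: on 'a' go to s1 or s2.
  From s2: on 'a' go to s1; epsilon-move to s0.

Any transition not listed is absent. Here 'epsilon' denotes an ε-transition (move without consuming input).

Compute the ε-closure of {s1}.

Begin with {s1}.
No ε-moves leave this set, so the closure equals the set itself.

{s1}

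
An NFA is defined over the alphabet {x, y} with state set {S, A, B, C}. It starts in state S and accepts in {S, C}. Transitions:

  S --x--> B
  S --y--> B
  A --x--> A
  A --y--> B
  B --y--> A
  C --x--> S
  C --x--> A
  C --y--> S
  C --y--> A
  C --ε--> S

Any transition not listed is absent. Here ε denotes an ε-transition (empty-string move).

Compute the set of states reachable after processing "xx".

∅

Start in {S}.
Read 'x': {S} → {B}.
Read 'x': {B} → ∅.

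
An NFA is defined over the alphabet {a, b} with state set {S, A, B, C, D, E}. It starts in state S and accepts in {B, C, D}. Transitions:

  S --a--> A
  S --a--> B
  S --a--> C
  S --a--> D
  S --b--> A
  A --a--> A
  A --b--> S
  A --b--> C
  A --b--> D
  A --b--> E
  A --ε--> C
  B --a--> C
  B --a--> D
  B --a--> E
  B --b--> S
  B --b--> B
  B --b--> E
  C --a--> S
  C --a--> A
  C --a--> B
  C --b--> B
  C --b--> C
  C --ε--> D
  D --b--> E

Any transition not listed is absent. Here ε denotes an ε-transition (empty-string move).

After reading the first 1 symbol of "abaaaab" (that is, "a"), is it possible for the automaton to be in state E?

Start in {S}.
Read 'a': {S} → {A, B, C, D}.
State E is not in {A, B, C, D}.

No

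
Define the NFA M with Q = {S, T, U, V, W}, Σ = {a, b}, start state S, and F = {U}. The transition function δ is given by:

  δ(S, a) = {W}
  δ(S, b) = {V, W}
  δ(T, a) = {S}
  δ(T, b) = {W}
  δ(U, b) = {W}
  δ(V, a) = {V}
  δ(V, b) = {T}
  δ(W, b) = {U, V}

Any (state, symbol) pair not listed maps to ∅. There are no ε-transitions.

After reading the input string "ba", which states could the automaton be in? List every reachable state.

Start in {S}.
Read 'b': S→{V, W}; now {V, W}.
Read 'a': V→{V}, W→∅; now {V}.

{V}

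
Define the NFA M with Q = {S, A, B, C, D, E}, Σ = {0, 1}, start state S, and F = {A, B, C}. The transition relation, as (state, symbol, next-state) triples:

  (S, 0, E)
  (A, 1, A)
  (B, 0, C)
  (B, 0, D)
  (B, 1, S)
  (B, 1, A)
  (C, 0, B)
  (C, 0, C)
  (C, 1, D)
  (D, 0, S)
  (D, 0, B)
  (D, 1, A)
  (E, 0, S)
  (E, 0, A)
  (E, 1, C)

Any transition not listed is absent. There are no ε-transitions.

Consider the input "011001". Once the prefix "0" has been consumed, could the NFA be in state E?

Start in {S}.
Read '0': {S} → {E}.
State E is in {E}.

Yes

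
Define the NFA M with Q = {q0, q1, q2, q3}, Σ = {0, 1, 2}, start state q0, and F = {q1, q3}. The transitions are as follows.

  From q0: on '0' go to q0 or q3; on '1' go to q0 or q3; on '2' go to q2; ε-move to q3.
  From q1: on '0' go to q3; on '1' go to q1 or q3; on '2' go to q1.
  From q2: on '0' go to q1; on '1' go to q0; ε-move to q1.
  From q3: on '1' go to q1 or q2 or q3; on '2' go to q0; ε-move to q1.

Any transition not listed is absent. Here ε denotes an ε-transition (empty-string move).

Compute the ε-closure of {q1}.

{q1}

Begin with {q1}.
No ε-moves leave this set, so the closure equals the set itself.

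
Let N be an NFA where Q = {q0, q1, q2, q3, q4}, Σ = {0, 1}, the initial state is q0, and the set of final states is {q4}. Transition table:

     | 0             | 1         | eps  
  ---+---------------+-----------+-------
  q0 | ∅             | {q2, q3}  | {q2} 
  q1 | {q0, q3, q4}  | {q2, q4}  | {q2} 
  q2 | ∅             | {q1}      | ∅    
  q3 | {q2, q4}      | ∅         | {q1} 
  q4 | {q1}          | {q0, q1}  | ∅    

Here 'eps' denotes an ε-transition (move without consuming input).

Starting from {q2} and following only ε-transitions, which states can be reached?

{q2}

Begin with {q2}.
No ε-moves leave this set, so the closure equals the set itself.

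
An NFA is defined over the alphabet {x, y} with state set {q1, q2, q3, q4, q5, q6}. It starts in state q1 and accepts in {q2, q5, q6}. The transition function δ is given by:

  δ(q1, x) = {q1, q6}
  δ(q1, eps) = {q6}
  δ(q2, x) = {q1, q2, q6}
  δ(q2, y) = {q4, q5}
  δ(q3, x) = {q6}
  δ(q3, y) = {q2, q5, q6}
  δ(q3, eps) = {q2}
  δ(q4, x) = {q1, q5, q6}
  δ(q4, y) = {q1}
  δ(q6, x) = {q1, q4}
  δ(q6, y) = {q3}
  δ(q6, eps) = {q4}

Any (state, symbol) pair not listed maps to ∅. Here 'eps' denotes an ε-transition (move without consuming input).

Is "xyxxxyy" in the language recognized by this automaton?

Yes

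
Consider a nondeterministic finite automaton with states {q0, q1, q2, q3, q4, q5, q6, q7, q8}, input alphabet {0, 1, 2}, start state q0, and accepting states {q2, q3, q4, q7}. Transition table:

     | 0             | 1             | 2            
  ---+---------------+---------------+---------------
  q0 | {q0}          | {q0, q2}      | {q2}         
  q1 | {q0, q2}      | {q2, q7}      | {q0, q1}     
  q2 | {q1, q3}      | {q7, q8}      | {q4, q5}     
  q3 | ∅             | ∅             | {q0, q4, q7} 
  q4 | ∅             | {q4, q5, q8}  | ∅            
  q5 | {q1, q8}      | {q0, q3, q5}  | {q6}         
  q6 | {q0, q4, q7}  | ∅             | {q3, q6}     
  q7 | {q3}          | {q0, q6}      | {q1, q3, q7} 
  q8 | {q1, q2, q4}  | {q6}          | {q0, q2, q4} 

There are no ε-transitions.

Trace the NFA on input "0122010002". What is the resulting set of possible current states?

{q0, q1, q2, q4, q5, q7}

Start in {q0}.
Read '0': q0→{q0}; now {q0}.
Read '1': q0→{q0, q2}; now {q0, q2}.
Read '2': q0→{q2}, q2→{q4, q5}; now {q2, q4, q5}.
Read '2': q2→{q4, q5}, q4→∅, q5→{q6}; now {q4, q5, q6}.
Read '0': q4→∅, q5→{q1, q8}, q6→{q0, q4, q7}; now {q0, q1, q4, q7, q8}.
Read '1': q0→{q0, q2}, q1→{q2, q7}, q4→{q4, q5, q8}, q7→{q0, q6}, q8→{q6}; now {q0, q2, q4, q5, q6, q7, q8}.
Read '0': q0→{q0}, q2→{q1, q3}, q4→∅, q5→{q1, q8}, q6→{q0, q4, q7}, q7→{q3}, q8→{q1, q2, q4}; now {q0, q1, q2, q3, q4, q7, q8}.
Read '0': q0→{q0}, q1→{q0, q2}, q2→{q1, q3}, q3→∅, q4→∅, q7→{q3}, q8→{q1, q2, q4}; now {q0, q1, q2, q3, q4}.
Read '0': q0→{q0}, q1→{q0, q2}, q2→{q1, q3}, q3→∅, q4→∅; now {q0, q1, q2, q3}.
Read '2': q0→{q2}, q1→{q0, q1}, q2→{q4, q5}, q3→{q0, q4, q7}; now {q0, q1, q2, q4, q5, q7}.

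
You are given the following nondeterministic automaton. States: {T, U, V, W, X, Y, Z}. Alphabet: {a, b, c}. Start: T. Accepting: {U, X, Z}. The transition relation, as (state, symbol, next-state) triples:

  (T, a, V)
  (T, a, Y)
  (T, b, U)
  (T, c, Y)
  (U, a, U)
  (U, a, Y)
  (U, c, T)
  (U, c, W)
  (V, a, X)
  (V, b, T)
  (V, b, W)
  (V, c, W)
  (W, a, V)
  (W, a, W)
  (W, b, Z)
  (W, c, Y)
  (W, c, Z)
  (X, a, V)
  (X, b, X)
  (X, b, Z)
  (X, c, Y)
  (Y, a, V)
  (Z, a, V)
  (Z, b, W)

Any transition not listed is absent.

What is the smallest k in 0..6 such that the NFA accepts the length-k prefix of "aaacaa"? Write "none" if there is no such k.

2

Start in {T}.
Read 'a': {T} → {V, Y}.
Read 'a': {V, Y} → {V, X}.
None of the earlier sets intersect F, but {V, X} does.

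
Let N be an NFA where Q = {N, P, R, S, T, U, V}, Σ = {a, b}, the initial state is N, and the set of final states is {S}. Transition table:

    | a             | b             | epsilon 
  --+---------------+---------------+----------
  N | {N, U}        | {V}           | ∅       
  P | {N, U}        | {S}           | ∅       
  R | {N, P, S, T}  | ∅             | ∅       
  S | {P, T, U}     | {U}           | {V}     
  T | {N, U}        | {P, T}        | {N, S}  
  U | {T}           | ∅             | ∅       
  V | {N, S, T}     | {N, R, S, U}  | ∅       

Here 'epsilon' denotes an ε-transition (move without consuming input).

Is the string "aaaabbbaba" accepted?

Start in {N}.
Read 'a': N→{N, U}; now {N, U}.
Read 'a': N→{N, U}, U→{T}; union {N, T, U}; ε-closure = {N, S, T, U, V}.
Read 'a': N→{N, U}, S→{P, T, U}, T→{N, U}, U→{T}, V→{N, S, T}; union {N, P, S, T, U}; ε-closure = {N, P, S, T, U, V}.
Read 'a': N→{N, U}, P→{N, U}, S→{P, T, U}, T→{N, U}, U→{T}, V→{N, S, T}; union {N, P, S, T, U}; ε-closure = {N, P, S, T, U, V}.
Read 'b': N→{V}, P→{S}, S→{U}, T→{P, T}, U→∅, V→{N, R, S, U}; now {N, P, R, S, T, U, V}.
Read 'b': N→{V}, P→{S}, R→∅, S→{U}, T→{P, T}, U→∅, V→{N, R, S, U}; now {N, P, R, S, T, U, V}.
Read 'b': N→{V}, P→{S}, R→∅, S→{U}, T→{P, T}, U→∅, V→{N, R, S, U}; now {N, P, R, S, T, U, V}.
Read 'a': N→{N, U}, P→{N, U}, R→{N, P, S, T}, S→{P, T, U}, T→{N, U}, U→{T}, V→{N, S, T}; union {N, P, S, T, U}; ε-closure = {N, P, S, T, U, V}.
Read 'b': N→{V}, P→{S}, S→{U}, T→{P, T}, U→∅, V→{N, R, S, U}; now {N, P, R, S, T, U, V}.
Read 'a': N→{N, U}, P→{N, U}, R→{N, P, S, T}, S→{P, T, U}, T→{N, U}, U→{T}, V→{N, S, T}; union {N, P, S, T, U}; ε-closure = {N, P, S, T, U, V}.
The final set {N, P, S, T, U, V} contains the accepting state S.

Yes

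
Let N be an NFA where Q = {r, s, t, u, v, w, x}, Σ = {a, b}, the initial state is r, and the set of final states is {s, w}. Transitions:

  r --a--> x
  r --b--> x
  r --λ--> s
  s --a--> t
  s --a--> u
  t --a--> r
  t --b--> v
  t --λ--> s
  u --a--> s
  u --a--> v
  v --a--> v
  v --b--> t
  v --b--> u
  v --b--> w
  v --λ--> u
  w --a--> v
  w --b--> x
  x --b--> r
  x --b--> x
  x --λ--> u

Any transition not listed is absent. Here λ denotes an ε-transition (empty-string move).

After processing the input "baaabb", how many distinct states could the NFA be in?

7

Start: ε-closure({r}) = {r, s}.
Read 'b': r→{x}, s→∅; union {x}; ε-closure = {u, x}.
Read 'a': u→{s, v}, x→∅; union {s, v}; ε-closure = {s, u, v}.
Read 'a': s→{t, u}, u→{s, v}, v→{v}; now {s, t, u, v}.
Read 'a': s→{t, u}, t→{r}, u→{s, v}, v→{v}; now {r, s, t, u, v}.
Read 'b': r→{x}, s→∅, t→{v}, u→∅, v→{t, u, w}; union {t, u, v, w, x}; ε-closure = {s, t, u, v, w, x}.
Read 'b': s→∅, t→{v}, u→∅, v→{t, u, w}, w→{x}, x→{r, x}; union {r, t, u, v, w, x}; ε-closure = {r, s, t, u, v, w, x}.
That set has 7 states.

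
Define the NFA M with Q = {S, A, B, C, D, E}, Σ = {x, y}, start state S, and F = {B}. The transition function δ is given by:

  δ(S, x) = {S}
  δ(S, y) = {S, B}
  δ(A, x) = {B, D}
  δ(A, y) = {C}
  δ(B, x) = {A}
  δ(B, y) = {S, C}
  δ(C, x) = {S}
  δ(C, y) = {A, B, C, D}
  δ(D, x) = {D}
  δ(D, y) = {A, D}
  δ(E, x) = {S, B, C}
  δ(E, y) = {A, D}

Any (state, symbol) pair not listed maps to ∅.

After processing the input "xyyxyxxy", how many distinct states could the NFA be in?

5

Start in {S}.
Read 'x': S→{S}; now {S}.
Read 'y': S→{S, B}; now {S, B}.
Read 'y': S→{S, B}, B→{S, C}; now {S, B, C}.
Read 'x': S→{S}, B→{A}, C→{S}; now {S, A}.
Read 'y': S→{S, B}, A→{C}; now {S, B, C}.
Read 'x': S→{S}, B→{A}, C→{S}; now {S, A}.
Read 'x': S→{S}, A→{B, D}; now {S, B, D}.
Read 'y': S→{S, B}, B→{S, C}, D→{A, D}; now {S, A, B, C, D}.
That set has 5 states.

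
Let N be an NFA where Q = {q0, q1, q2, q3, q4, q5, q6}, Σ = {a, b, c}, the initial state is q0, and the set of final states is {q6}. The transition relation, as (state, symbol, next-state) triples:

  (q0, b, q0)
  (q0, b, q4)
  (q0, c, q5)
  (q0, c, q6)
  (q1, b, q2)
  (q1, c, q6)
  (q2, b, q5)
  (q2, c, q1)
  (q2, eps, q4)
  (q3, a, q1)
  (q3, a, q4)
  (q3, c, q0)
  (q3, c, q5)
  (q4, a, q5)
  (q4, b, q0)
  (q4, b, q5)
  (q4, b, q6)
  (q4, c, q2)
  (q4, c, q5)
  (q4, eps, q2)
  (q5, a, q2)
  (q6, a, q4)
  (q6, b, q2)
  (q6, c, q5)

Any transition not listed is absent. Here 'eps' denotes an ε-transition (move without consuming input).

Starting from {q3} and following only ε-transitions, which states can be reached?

{q3}

Begin with {q3}.
No ε-moves leave this set, so the closure equals the set itself.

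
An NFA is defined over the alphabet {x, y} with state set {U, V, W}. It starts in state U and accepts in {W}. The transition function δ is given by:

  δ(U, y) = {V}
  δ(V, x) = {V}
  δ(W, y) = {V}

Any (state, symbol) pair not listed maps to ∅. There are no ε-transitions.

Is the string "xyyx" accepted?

No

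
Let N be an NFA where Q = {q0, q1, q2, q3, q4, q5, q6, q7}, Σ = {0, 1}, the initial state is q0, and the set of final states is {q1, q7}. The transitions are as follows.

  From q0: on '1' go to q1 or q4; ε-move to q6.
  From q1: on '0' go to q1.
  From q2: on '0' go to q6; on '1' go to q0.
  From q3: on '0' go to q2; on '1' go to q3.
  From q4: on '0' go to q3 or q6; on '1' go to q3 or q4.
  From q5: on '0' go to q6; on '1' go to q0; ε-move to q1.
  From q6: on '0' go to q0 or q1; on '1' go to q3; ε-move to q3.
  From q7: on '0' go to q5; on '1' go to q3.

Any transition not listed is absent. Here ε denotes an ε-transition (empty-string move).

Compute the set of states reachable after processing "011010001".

{q0, q1, q3, q4, q6}

Start: ε-closure({q0}) = {q0, q3, q6}.
Read '0': q0→∅, q3→{q2}, q6→{q0, q1}; union {q0, q1, q2}; ε-closure = {q0, q1, q2, q3, q6}.
Read '1': q0→{q1, q4}, q1→∅, q2→{q0}, q3→{q3}, q6→{q3}; union {q0, q1, q3, q4}; ε-closure = {q0, q1, q3, q4, q6}.
Read '1': q0→{q1, q4}, q1→∅, q3→{q3}, q4→{q3, q4}, q6→{q3}; now {q1, q3, q4}.
Read '0': q1→{q1}, q3→{q2}, q4→{q3, q6}; now {q1, q2, q3, q6}.
Read '1': q1→∅, q2→{q0}, q3→{q3}, q6→{q3}; union {q0, q3}; ε-closure = {q0, q3, q6}.
Read '0': q0→∅, q3→{q2}, q6→{q0, q1}; union {q0, q1, q2}; ε-closure = {q0, q1, q2, q3, q6}.
Read '0': q0→∅, q1→{q1}, q2→{q6}, q3→{q2}, q6→{q0, q1}; union {q0, q1, q2, q6}; ε-closure = {q0, q1, q2, q3, q6}.
Read '0': q0→∅, q1→{q1}, q2→{q6}, q3→{q2}, q6→{q0, q1}; union {q0, q1, q2, q6}; ε-closure = {q0, q1, q2, q3, q6}.
Read '1': q0→{q1, q4}, q1→∅, q2→{q0}, q3→{q3}, q6→{q3}; union {q0, q1, q3, q4}; ε-closure = {q0, q1, q3, q4, q6}.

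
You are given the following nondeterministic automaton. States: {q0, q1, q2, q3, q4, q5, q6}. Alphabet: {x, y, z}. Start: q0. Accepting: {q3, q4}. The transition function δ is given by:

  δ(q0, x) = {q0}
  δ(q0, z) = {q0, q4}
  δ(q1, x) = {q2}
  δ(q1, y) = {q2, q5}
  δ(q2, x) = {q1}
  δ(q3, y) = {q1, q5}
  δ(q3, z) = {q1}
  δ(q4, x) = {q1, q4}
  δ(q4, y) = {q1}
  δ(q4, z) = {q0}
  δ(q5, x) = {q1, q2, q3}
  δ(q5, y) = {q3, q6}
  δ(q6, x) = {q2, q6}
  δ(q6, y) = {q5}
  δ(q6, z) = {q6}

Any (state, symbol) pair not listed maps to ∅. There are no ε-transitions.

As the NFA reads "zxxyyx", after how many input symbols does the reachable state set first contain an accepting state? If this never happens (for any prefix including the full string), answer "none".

1

Start in {q0}.
Read 'z': q0→{q0, q4}; now {q0, q4}.
None of the earlier sets intersect F, but {q0, q4} does.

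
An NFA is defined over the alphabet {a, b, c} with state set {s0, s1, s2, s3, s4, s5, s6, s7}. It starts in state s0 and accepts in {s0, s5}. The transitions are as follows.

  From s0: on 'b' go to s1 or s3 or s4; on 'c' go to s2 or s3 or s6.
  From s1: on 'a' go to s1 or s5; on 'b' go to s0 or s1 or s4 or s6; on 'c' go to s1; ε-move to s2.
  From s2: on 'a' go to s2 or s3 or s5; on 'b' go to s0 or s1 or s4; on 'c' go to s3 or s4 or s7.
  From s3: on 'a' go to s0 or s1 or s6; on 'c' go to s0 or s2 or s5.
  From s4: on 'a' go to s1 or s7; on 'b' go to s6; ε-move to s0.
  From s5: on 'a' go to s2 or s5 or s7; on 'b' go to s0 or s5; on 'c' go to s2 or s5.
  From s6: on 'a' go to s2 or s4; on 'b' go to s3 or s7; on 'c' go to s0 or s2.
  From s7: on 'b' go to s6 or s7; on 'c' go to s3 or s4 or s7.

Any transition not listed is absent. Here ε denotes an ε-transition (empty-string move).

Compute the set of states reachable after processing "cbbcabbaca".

{s0, s1, s2, s3, s4, s5, s6, s7}

Start in {s0}.
Read 'c': s0→{s2, s3, s6}; now {s2, s3, s6}.
Read 'b': s2→{s0, s1, s4}, s3→∅, s6→{s3, s7}; union {s0, s1, s3, s4, s7}; ε-closure = {s0, s1, s2, s3, s4, s7}.
Read 'b': s0→{s1, s3, s4}, s1→{s0, s1, s4, s6}, s2→{s0, s1, s4}, s3→∅, s4→{s6}, s7→{s6, s7}; union {s0, s1, s3, s4, s6, s7}; ε-closure = {s0, s1, s2, s3, s4, s6, s7}.
Read 'c': s0→{s2, s3, s6}, s1→{s1}, s2→{s3, s4, s7}, s3→{s0, s2, s5}, s4→∅, s6→{s0, s2}, s7→{s3, s4, s7}; now {s0, s1, s2, s3, s4, s5, s6, s7}.
Read 'a': s0→∅, s1→{s1, s5}, s2→{s2, s3, s5}, s3→{s0, s1, s6}, s4→{s1, s7}, s5→{s2, s5, s7}, s6→{s2, s4}, s7→∅; now {s0, s1, s2, s3, s4, s5, s6, s7}.
Read 'b': s0→{s1, s3, s4}, s1→{s0, s1, s4, s6}, s2→{s0, s1, s4}, s3→∅, s4→{s6}, s5→{s0, s5}, s6→{s3, s7}, s7→{s6, s7}; union {s0, s1, s3, s4, s5, s6, s7}; ε-closure = {s0, s1, s2, s3, s4, s5, s6, s7}.
Read 'b': s0→{s1, s3, s4}, s1→{s0, s1, s4, s6}, s2→{s0, s1, s4}, s3→∅, s4→{s6}, s5→{s0, s5}, s6→{s3, s7}, s7→{s6, s7}; union {s0, s1, s3, s4, s5, s6, s7}; ε-closure = {s0, s1, s2, s3, s4, s5, s6, s7}.
Read 'a': s0→∅, s1→{s1, s5}, s2→{s2, s3, s5}, s3→{s0, s1, s6}, s4→{s1, s7}, s5→{s2, s5, s7}, s6→{s2, s4}, s7→∅; now {s0, s1, s2, s3, s4, s5, s6, s7}.
Read 'c': s0→{s2, s3, s6}, s1→{s1}, s2→{s3, s4, s7}, s3→{s0, s2, s5}, s4→∅, s5→{s2, s5}, s6→{s0, s2}, s7→{s3, s4, s7}; now {s0, s1, s2, s3, s4, s5, s6, s7}.
Read 'a': s0→∅, s1→{s1, s5}, s2→{s2, s3, s5}, s3→{s0, s1, s6}, s4→{s1, s7}, s5→{s2, s5, s7}, s6→{s2, s4}, s7→∅; now {s0, s1, s2, s3, s4, s5, s6, s7}.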